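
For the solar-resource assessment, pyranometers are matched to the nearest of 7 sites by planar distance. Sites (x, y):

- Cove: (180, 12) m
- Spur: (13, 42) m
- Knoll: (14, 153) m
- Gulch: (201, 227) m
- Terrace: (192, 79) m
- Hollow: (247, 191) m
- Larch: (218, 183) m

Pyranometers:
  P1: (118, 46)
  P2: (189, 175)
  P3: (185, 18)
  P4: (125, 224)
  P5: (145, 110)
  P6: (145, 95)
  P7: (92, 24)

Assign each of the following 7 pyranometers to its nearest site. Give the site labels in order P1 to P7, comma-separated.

Cove, Larch, Cove, Gulch, Terrace, Terrace, Spur

P1 → Cove (d²=5000.00)
P2 → Larch (d²=905.00)
P3 → Cove (d²=61.00)
P4 → Gulch (d²=5785.00)
P5 → Terrace (d²=3170.00)
P6 → Terrace (d²=2465.00)
P7 → Spur (d²=6565.00)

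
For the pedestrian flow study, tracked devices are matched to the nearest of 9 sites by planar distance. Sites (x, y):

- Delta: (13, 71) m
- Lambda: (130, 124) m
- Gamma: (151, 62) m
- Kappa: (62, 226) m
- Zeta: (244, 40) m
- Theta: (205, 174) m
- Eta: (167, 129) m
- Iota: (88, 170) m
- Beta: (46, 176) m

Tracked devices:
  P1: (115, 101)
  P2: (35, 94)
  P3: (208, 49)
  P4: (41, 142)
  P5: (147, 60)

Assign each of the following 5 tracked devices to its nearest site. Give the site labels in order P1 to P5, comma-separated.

P1 → Lambda (d²=754.00)
P2 → Delta (d²=1013.00)
P3 → Zeta (d²=1377.00)
P4 → Beta (d²=1181.00)
P5 → Gamma (d²=20.00)

Lambda, Delta, Zeta, Beta, Gamma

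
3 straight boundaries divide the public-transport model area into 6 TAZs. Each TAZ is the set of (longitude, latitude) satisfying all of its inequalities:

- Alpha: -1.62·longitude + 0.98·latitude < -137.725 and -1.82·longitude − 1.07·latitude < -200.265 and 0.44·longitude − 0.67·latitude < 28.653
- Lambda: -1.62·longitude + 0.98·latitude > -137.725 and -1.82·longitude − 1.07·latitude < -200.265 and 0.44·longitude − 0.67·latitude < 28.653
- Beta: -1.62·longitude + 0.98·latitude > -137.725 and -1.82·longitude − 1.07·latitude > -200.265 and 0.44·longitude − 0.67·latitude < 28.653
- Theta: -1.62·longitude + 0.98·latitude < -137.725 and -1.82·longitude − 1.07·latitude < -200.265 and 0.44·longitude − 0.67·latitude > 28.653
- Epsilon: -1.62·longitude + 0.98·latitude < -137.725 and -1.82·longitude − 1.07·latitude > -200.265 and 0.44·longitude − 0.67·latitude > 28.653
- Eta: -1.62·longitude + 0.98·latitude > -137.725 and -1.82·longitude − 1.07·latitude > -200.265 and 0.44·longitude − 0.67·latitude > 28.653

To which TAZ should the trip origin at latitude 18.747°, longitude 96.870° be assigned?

Epsilon

-1.62·96.870 + 0.98·18.747 = -138.557, which is < -137.725
-1.82·96.870 − 1.07·18.747 = -196.363, which is > -200.265
0.44·96.870 − 0.67·18.747 = 30.062, which is > 28.653
This sign pattern matches Epsilon.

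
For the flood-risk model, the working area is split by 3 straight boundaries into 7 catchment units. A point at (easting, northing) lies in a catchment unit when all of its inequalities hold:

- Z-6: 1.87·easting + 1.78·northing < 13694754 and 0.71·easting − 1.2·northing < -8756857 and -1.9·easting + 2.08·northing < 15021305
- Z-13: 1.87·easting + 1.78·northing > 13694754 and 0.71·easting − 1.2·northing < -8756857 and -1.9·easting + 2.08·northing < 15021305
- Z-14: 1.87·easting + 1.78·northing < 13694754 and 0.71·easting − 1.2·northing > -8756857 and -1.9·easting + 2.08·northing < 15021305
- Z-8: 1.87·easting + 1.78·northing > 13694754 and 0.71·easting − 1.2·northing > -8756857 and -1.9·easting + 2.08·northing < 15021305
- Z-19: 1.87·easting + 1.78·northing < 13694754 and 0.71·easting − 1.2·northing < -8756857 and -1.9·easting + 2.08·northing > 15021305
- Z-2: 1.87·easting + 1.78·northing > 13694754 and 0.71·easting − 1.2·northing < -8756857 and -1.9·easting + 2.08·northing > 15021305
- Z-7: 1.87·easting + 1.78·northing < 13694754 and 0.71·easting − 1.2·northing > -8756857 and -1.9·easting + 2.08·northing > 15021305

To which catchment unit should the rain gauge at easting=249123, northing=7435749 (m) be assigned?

Z-8

1.87·249123 + 1.78·7435749 = 13701493.230, which is > 13694754
0.71·249123 − 1.2·7435749 = -8746021.470, which is > -8756857
-1.9·249123 + 2.08·7435749 = 14993024.220, which is < 15021305
This sign pattern matches Z-8.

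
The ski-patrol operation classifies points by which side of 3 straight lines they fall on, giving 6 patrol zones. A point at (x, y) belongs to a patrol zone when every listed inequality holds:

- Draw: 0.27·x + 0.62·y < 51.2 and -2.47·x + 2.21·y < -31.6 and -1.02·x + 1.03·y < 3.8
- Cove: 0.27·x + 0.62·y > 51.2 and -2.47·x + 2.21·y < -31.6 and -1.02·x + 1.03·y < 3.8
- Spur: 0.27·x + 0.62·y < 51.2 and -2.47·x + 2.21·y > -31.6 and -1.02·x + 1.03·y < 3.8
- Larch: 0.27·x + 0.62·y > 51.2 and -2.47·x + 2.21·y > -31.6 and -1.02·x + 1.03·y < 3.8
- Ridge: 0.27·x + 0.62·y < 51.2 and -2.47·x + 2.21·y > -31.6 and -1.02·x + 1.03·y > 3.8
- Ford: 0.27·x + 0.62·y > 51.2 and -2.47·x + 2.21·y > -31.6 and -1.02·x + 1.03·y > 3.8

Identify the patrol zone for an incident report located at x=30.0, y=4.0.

0.27·30.0 + 0.62·4.0 = 10.580, which is < 51.2
-2.47·30.0 + 2.21·4.0 = -65.260, which is < -31.6
-1.02·30.0 + 1.03·4.0 = -26.480, which is < 3.8
This sign pattern matches Draw.

Draw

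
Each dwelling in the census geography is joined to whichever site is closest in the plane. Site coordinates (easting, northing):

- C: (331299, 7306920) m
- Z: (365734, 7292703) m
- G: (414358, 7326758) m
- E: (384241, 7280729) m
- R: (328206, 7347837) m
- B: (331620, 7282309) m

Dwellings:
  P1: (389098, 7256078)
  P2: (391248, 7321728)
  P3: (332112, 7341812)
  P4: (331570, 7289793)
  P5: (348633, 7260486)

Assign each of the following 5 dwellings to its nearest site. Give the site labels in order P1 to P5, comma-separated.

E, G, R, B, B

P1 → E (d²=631262250.00)
P2 → G (d²=559373000.00)
P3 → R (d²=51557461.00)
P4 → B (d²=56012756.00)
P5 → B (d²=765685498.00)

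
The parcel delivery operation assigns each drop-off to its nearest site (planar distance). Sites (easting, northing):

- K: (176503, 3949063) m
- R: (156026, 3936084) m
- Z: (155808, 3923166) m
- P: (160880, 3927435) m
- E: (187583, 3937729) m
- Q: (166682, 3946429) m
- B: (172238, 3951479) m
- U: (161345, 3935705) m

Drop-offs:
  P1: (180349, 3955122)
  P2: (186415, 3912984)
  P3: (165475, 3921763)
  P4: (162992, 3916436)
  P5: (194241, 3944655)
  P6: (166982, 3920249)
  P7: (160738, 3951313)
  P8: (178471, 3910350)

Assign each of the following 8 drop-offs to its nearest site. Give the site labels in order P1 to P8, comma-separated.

K, E, P, Z, E, P, Q, P

P1 → K (d²=51503197.00)
P2 → E (d²=613679249.00)
P3 → P (d²=53285609.00)
P4 → Z (d²=96902756.00)
P5 → E (d²=92298440.00)
P6 → P (d²=88873000.00)
P7 → Q (d²=59184592.00)
P8 → P (d²=601340506.00)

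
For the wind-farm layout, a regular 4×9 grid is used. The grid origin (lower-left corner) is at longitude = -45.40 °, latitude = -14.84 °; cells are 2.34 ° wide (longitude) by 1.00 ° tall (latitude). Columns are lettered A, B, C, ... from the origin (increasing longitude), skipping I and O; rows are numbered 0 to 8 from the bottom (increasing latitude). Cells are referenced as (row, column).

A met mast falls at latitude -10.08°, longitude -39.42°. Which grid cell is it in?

Column index: ⌊(-39.42 − -45.40) / 2.34⌋ = ⌊2.556⌋ = 2 → column C
Row offset from origin: ⌊(-10.08 − -14.84) / 1.00⌋ = ⌊4.760⌋ = 4 → row 4

(4, C)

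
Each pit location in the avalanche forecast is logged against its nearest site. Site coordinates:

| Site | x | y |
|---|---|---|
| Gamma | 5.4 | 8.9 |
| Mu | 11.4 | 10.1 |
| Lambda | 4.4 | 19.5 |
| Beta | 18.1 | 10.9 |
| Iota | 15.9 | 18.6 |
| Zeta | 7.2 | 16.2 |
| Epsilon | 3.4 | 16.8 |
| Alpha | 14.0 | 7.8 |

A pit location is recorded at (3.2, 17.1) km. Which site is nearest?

Epsilon

Squared distances to each site:
Gamma: 72.080; Mu: 116.240; Lambda: 7.200; Beta: 260.450; Iota: 163.540; Zeta: 16.810; Epsilon: 0.130; Alpha: 203.130.
Minimum at Epsilon.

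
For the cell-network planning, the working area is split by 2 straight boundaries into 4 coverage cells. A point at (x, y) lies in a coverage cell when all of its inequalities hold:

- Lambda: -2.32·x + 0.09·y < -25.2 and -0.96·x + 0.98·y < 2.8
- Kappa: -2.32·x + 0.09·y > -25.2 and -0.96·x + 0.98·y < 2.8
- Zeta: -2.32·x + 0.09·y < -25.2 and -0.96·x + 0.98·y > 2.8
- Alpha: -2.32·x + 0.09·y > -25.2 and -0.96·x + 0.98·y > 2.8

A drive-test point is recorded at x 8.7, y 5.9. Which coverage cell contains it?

Kappa

-2.32·8.7 + 0.09·5.9 = -19.653, which is > -25.2
-0.96·8.7 + 0.98·5.9 = -2.570, which is < 2.8
This sign pattern matches Kappa.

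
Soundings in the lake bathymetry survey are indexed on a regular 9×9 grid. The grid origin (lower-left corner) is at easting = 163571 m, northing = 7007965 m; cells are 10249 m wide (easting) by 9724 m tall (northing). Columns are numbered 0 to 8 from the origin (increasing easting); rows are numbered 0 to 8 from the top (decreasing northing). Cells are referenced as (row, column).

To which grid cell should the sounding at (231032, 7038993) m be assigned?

(5, 6)

Column index: ⌊(231032 − 163571) / 10249⌋ = ⌊6.582⌋ = 6
Row offset from origin: ⌊(7038993 − 7007965) / 9724⌋ = ⌊3.191⌋ = 3 → row 5 (counted from top)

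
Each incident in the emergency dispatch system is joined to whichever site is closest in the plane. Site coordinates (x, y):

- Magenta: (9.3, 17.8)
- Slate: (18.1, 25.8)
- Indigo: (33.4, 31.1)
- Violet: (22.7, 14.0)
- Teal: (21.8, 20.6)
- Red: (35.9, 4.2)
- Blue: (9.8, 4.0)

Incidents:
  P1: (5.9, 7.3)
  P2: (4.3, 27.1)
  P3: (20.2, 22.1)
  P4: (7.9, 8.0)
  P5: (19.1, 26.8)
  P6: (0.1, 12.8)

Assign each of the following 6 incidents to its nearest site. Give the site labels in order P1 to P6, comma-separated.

Blue, Magenta, Teal, Blue, Slate, Magenta

P1 → Blue (d²=26.10)
P2 → Magenta (d²=111.49)
P3 → Teal (d²=4.81)
P4 → Blue (d²=19.61)
P5 → Slate (d²=2.00)
P6 → Magenta (d²=109.64)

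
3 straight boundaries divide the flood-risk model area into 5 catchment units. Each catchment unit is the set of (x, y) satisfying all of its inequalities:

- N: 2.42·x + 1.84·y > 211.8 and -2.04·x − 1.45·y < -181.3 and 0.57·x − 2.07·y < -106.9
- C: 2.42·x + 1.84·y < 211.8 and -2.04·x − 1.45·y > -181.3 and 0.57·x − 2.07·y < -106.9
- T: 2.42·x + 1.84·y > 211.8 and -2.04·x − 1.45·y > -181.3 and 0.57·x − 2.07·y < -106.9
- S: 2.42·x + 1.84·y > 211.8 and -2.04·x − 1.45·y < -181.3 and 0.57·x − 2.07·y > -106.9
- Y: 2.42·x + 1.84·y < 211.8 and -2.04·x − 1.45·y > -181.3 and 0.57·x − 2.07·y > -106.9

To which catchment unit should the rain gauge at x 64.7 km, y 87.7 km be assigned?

2.42·64.7 + 1.84·87.7 = 317.942, which is > 211.8
-2.04·64.7 − 1.45·87.7 = -259.153, which is < -181.3
0.57·64.7 − 2.07·87.7 = -144.660, which is < -106.9
This sign pattern matches N.

N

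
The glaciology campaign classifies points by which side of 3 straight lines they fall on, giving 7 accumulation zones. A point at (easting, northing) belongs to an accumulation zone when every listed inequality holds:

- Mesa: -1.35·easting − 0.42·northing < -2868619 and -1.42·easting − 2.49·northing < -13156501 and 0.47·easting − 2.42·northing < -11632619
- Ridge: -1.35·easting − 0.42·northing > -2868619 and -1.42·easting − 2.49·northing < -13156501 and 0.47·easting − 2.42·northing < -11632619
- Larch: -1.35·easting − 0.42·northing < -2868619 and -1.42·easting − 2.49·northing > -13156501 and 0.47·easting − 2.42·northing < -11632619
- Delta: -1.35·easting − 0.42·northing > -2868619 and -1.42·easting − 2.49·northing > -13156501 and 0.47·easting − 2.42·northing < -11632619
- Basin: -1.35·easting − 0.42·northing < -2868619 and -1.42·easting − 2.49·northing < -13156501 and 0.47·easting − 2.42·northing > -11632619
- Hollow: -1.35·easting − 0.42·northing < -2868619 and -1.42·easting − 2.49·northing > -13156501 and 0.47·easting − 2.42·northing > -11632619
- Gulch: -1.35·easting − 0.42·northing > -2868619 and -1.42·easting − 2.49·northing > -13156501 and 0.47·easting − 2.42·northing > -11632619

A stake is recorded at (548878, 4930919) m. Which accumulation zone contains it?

-1.35·548878 − 0.42·4930919 = -2811971.280, which is > -2868619
-1.42·548878 − 2.49·4930919 = -13057395.070, which is > -13156501
0.47·548878 − 2.42·4930919 = -11674851.320, which is < -11632619
This sign pattern matches Delta.

Delta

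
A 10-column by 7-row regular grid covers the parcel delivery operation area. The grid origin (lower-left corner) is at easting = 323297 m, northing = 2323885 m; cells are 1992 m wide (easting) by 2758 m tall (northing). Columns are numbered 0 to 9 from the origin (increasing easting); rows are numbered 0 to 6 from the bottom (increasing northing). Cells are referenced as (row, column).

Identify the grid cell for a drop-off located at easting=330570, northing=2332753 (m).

(3, 3)

Column index: ⌊(330570 − 323297) / 1992⌋ = ⌊3.651⌋ = 3
Row offset from origin: ⌊(2332753 − 2323885) / 2758⌋ = ⌊3.215⌋ = 3 → row 3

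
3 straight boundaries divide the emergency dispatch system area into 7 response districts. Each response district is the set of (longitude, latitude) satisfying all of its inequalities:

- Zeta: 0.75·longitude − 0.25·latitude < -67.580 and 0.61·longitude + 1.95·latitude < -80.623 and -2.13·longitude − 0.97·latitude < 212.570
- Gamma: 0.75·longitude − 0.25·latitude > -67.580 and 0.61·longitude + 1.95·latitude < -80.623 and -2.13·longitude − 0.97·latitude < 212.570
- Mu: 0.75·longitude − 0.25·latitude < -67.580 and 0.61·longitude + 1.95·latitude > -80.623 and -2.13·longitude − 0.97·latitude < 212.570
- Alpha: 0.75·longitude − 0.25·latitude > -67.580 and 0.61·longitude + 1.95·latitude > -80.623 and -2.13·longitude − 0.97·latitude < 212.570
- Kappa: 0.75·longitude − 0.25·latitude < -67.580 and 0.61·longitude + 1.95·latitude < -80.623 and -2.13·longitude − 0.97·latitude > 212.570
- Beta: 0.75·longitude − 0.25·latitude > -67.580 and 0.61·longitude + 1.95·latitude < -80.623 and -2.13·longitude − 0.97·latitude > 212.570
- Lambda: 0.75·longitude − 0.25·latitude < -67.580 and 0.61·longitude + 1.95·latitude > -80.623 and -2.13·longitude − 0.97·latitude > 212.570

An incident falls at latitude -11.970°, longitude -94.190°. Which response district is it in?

0.75·-94.190 − 0.25·-11.970 = -67.650, which is < -67.580
0.61·-94.190 + 1.95·-11.970 = -80.797, which is < -80.623
-2.13·-94.190 − 0.97·-11.970 = 212.236, which is < 212.570
This sign pattern matches Zeta.

Zeta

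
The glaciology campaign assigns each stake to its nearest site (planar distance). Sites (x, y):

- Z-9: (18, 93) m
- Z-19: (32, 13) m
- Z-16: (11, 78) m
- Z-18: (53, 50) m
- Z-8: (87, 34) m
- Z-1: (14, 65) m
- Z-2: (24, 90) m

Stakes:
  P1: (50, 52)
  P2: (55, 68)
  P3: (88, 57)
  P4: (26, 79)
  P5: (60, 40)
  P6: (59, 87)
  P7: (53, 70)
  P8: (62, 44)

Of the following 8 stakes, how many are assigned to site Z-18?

5

P1 → Z-18
P2 → Z-18
P3 → Z-8
P4 → Z-2
P5 → Z-18
P6 → Z-2
P7 → Z-18
P8 → Z-18
5 of the 8 go to Z-18.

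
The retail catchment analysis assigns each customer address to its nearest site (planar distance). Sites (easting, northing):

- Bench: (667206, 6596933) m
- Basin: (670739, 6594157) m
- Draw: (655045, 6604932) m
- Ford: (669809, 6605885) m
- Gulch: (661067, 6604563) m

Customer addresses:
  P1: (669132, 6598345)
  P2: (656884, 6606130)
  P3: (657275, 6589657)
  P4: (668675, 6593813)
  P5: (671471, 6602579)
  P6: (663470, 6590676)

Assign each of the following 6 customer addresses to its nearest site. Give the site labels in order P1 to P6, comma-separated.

Bench, Draw, Bench, Basin, Ford, Bench

P1 → Bench (d²=5703220.00)
P2 → Draw (d²=4817125.00)
P3 → Bench (d²=151564937.00)
P4 → Basin (d²=4378432.00)
P5 → Ford (d²=13691880.00)
P6 → Bench (d²=53107745.00)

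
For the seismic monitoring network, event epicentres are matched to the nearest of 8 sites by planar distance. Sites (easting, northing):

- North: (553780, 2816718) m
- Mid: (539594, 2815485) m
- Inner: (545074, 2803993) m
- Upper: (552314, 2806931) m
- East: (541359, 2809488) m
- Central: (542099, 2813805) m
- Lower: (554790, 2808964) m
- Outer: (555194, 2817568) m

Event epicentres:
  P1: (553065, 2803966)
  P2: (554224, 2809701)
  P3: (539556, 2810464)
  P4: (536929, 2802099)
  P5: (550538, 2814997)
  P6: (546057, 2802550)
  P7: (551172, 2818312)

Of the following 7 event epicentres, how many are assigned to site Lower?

1

P1 → Upper
P2 → Lower
P3 → East
P4 → Inner
P5 → North
P6 → Inner
P7 → North
1 of the 7 goes to Lower.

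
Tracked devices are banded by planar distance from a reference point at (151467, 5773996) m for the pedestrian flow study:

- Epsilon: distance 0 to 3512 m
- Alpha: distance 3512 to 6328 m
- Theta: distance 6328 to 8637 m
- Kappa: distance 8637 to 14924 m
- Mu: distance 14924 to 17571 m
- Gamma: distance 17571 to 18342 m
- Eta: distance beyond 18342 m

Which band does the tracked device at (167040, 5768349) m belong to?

Distance = √((167040−151467)² + (5768349−5773996)²) = √(242518329.000 + 31888609.000) = 16565.233 m.
14924 ≤ 16565.233 < 17571 → Mu.

Mu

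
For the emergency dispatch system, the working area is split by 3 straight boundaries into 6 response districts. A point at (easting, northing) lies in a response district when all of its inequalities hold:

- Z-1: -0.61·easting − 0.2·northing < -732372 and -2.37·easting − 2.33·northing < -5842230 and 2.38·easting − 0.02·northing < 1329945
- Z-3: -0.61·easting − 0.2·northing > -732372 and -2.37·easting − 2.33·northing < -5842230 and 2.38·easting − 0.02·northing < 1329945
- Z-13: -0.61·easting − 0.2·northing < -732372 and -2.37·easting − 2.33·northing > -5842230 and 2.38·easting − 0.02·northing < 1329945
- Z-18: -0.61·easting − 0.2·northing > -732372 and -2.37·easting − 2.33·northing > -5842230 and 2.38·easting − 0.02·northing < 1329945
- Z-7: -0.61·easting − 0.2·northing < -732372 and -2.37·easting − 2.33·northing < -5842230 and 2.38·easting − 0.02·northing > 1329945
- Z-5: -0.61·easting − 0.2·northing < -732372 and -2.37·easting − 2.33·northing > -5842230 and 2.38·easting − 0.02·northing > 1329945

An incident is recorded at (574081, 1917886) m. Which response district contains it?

-0.61·574081 − 0.2·1917886 = -733766.610, which is < -732372
-2.37·574081 − 2.33·1917886 = -5829246.350, which is > -5842230
2.38·574081 − 0.02·1917886 = 1327955.060, which is < 1329945
This sign pattern matches Z-13.

Z-13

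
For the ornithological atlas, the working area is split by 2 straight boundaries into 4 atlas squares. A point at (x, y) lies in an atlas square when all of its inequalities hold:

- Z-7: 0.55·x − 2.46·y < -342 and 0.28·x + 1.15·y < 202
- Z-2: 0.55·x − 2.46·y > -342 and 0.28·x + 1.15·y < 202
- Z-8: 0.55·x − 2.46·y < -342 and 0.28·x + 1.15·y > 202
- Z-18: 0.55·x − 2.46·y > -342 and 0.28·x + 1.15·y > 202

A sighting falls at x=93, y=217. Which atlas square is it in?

Z-8

0.55·93 − 2.46·217 = -482.670, which is < -342
0.28·93 + 1.15·217 = 275.590, which is > 202
This sign pattern matches Z-8.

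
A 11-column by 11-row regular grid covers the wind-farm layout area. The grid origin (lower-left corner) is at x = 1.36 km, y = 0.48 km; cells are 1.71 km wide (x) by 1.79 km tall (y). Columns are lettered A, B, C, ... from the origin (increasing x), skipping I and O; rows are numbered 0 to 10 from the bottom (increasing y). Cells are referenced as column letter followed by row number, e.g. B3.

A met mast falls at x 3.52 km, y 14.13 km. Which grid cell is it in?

Column index: ⌊(3.52 − 1.36) / 1.71⌋ = ⌊1.263⌋ = 1 → column B
Row offset from origin: ⌊(14.13 − 0.48) / 1.79⌋ = ⌊7.626⌋ = 7 → row 7

B7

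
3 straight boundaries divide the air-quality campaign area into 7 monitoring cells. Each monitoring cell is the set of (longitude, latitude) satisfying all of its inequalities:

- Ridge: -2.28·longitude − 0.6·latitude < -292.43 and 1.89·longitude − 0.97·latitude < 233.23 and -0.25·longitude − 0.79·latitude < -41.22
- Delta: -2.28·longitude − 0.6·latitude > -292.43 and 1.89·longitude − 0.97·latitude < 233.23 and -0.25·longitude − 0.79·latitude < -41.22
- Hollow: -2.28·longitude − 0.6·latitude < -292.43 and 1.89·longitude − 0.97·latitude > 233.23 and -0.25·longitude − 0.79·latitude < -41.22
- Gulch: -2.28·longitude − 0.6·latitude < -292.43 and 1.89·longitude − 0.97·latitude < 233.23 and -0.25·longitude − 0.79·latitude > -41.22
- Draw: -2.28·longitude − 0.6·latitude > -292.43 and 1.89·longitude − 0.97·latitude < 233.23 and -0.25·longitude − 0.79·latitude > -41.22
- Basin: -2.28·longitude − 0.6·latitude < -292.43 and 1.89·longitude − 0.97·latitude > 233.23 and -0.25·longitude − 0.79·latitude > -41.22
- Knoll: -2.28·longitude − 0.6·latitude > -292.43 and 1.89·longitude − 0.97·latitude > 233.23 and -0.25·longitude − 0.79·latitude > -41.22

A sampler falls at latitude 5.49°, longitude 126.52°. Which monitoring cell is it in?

Knoll

-2.28·126.52 − 0.6·5.49 = -291.760, which is > -292.43
1.89·126.52 − 0.97·5.49 = 233.797, which is > 233.23
-0.25·126.52 − 0.79·5.49 = -35.967, which is > -41.22
This sign pattern matches Knoll.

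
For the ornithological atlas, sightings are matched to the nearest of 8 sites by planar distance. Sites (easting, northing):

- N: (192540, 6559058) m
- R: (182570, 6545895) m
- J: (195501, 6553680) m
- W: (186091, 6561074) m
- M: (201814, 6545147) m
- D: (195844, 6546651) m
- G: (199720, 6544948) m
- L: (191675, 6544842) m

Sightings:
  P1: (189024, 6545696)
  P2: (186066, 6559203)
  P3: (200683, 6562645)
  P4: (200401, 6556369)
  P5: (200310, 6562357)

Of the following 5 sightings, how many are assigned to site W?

P1 → L
P2 → W
P3 → N
P4 → J
P5 → N
1 of the 5 goes to W.

1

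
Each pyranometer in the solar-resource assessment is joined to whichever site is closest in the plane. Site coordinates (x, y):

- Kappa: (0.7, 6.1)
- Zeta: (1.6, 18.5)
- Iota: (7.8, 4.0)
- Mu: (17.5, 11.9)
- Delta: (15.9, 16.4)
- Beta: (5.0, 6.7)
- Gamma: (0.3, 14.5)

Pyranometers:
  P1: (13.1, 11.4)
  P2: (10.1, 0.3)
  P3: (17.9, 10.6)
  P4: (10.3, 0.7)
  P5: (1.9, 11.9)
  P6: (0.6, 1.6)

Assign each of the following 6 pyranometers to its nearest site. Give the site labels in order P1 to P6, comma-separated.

P1 → Mu (d²=19.61)
P2 → Iota (d²=18.98)
P3 → Mu (d²=1.85)
P4 → Iota (d²=17.14)
P5 → Gamma (d²=9.32)
P6 → Kappa (d²=20.26)

Mu, Iota, Mu, Iota, Gamma, Kappa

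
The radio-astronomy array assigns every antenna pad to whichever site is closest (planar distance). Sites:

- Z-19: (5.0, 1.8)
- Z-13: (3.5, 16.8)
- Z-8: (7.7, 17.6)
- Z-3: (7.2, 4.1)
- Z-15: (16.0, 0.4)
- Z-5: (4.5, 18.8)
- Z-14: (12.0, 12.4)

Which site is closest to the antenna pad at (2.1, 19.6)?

Z-5

Squared distances to each site:
Z-19: 325.250; Z-13: 9.800; Z-8: 35.360; Z-3: 266.260; Z-15: 561.850; Z-5: 6.400; Z-14: 149.850.
Minimum at Z-5.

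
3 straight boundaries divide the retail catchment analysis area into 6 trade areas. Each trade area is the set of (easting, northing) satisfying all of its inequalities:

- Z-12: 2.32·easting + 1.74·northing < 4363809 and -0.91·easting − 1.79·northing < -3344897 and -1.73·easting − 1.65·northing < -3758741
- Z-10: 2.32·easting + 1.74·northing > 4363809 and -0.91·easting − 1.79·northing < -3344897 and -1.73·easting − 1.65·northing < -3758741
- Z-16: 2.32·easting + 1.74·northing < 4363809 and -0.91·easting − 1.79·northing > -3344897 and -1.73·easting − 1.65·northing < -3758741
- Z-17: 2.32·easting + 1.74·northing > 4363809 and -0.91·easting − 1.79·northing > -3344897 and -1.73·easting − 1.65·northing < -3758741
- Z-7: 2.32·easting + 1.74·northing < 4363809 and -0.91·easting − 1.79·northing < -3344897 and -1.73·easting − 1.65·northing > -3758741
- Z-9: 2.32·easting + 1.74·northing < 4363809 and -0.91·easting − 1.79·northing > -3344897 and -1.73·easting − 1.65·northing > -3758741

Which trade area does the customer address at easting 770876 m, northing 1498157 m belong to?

2.32·770876 + 1.74·1498157 = 4395225.500, which is > 4363809
-0.91·770876 − 1.79·1498157 = -3383198.190, which is < -3344897
-1.73·770876 − 1.65·1498157 = -3805574.530, which is < -3758741
This sign pattern matches Z-10.

Z-10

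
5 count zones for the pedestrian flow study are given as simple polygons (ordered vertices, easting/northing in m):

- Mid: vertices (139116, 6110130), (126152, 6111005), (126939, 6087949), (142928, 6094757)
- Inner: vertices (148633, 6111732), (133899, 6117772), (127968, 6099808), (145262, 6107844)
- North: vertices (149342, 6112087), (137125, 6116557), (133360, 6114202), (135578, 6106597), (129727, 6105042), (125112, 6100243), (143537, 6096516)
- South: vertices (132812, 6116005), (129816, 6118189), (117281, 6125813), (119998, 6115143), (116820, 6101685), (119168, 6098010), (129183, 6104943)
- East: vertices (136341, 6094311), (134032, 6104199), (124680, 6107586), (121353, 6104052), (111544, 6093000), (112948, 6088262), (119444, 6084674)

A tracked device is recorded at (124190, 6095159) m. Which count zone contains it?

East

Cast a ray rightward from (124190, 6095159). For each polygon, the edges (by vertex number in listed order) whose endpoints lie on opposite sides of northing = 6095159, where each meets that height, and whether that is right or left of the point:
Mid: 2–3 at easting≈126692.9 (right), 4–1 at easting≈142828.3 (right) → 2 crossings.
Inner: no edge straddles that height → 0 crossings.
North: no edge straddles that height → 0 crossings.
South: no edge straddles that height → 0 crossings.
East: 1–2 at easting≈136143.0 (right), 4–5 at easting≈113460.2 (left) → 1 crossing.
Only East has an odd count, so the point is inside East.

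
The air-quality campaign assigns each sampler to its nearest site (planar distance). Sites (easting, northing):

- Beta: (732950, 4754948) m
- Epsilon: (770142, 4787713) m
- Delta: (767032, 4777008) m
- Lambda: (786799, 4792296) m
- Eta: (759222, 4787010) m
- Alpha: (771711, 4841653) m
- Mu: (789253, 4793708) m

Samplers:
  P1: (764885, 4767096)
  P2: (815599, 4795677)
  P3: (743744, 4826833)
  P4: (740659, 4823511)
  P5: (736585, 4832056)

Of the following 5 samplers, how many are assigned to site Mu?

P1 → Delta
P2 → Mu
P3 → Alpha
P4 → Alpha
P5 → Alpha
1 of the 5 goes to Mu.

1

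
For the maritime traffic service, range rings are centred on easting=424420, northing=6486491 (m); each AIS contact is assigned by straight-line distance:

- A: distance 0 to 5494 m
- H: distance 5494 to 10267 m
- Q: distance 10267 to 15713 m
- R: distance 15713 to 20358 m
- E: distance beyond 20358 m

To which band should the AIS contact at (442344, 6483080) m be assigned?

R

Distance = √((442344−424420)² + (6483080−6486491)²) = √(321269776.000 + 11634921.000) = 18245.676 m.
15713 ≤ 18245.676 < 20358 → R.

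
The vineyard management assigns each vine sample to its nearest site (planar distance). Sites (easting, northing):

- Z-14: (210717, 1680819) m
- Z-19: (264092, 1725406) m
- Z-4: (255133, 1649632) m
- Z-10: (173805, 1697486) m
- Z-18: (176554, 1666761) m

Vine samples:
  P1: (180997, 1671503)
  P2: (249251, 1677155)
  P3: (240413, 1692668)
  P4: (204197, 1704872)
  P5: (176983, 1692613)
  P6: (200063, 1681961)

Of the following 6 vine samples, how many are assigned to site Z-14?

3

P1 → Z-18
P2 → Z-4
P3 → Z-14
P4 → Z-14
P5 → Z-10
P6 → Z-14
3 of the 6 go to Z-14.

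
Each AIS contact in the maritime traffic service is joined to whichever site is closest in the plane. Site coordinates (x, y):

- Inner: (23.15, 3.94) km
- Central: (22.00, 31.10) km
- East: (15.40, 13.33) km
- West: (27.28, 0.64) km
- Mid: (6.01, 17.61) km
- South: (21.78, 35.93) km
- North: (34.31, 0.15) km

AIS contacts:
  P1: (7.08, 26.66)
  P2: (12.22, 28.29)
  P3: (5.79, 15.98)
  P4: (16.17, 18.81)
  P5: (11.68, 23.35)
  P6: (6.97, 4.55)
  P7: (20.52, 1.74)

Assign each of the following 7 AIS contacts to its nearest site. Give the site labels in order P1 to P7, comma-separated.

P1 → Mid (d²=83.05)
P2 → Central (d²=103.54)
P3 → Mid (d²=2.71)
P4 → East (d²=30.62)
P5 → Mid (d²=65.10)
P6 → East (d²=148.15)
P7 → Inner (d²=11.76)

Mid, Central, Mid, East, Mid, East, Inner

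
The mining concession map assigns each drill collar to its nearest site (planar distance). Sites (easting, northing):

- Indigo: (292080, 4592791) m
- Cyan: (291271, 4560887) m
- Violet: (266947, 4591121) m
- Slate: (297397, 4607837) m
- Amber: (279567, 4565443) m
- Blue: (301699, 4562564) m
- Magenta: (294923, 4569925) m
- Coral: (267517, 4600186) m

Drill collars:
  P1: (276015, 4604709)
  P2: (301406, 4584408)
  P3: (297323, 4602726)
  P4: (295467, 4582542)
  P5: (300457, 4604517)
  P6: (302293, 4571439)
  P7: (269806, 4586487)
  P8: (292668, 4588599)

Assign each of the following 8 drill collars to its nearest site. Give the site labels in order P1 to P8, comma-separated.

Coral, Indigo, Slate, Indigo, Slate, Magenta, Violet, Indigo

P1 → Coral (d²=92673533.00)
P2 → Indigo (d²=157248965.00)
P3 → Slate (d²=26127797.00)
P4 → Indigo (d²=116513770.00)
P5 → Slate (d²=20386000.00)
P6 → Magenta (d²=56609096.00)
P7 → Violet (d²=29647837.00)
P8 → Indigo (d²=17918608.00)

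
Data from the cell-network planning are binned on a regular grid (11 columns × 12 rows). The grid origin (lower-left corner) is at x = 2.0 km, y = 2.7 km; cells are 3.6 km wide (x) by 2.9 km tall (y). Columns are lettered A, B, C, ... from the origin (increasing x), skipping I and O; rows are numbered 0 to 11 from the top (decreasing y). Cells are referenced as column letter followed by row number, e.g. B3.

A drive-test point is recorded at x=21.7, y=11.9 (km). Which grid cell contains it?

Column index: ⌊(21.7 − 2.0) / 3.6⌋ = ⌊5.472⌋ = 5 → column F
Row offset from origin: ⌊(11.9 − 2.7) / 2.9⌋ = ⌊3.172⌋ = 3 → row 8 (counted from top)

F8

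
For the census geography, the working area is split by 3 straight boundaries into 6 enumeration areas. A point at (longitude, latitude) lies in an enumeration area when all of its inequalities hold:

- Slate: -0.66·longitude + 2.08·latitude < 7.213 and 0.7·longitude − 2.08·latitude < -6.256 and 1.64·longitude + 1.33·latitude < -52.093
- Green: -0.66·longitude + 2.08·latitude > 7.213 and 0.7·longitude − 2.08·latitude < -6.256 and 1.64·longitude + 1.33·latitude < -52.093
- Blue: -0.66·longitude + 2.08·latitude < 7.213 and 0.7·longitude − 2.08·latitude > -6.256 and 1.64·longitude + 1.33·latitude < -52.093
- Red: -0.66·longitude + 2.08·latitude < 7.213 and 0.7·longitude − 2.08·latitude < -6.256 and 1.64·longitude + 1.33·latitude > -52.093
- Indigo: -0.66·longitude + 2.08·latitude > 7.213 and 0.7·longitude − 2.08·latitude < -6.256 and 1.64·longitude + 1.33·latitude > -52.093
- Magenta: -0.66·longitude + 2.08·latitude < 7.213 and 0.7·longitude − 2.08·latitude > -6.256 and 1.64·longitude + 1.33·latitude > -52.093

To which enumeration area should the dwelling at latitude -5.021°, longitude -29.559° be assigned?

Green

-0.66·-29.559 + 2.08·-5.021 = 9.065, which is > 7.213
0.7·-29.559 − 2.08·-5.021 = -10.248, which is < -6.256
1.64·-29.559 + 1.33·-5.021 = -55.155, which is < -52.093
This sign pattern matches Green.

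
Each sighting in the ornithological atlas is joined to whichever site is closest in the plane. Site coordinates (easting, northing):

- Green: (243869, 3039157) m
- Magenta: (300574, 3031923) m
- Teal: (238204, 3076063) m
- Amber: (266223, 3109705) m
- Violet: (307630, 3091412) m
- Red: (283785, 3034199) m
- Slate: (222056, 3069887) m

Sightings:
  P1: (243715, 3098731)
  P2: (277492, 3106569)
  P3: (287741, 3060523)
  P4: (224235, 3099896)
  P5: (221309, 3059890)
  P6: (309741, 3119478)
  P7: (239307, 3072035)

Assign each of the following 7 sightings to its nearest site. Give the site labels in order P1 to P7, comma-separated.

Teal, Amber, Red, Teal, Slate, Violet, Teal

P1 → Teal (d²=544209345.00)
P2 → Amber (d²=136824857.00)
P3 → Red (d²=708602912.00)
P4 → Teal (d²=763144850.00)
P5 → Slate (d²=100498018.00)
P6 → Violet (d²=792156677.00)
P7 → Teal (d²=17441393.00)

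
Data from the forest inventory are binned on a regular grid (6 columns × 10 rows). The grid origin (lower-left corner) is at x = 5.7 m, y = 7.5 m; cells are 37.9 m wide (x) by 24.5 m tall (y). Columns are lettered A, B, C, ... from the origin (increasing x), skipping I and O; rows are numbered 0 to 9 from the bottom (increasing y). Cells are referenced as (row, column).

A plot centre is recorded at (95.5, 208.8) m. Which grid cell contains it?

Column index: ⌊(95.5 − 5.7) / 37.9⌋ = ⌊2.369⌋ = 2 → column C
Row offset from origin: ⌊(208.8 − 7.5) / 24.5⌋ = ⌊8.216⌋ = 8 → row 8

(8, C)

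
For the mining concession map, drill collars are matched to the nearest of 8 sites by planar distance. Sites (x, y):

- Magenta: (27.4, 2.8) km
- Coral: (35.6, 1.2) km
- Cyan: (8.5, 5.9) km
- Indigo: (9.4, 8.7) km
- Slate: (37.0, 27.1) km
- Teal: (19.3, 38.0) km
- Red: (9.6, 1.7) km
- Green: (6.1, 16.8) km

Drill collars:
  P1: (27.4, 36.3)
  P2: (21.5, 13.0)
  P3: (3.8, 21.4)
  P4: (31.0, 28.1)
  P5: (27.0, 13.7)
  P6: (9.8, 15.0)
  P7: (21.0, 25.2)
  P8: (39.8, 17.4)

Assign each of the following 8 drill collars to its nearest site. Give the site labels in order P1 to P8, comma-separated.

P1 → Teal (d²=68.50)
P2 → Magenta (d²=138.85)
P3 → Green (d²=26.45)
P4 → Slate (d²=37.00)
P5 → Magenta (d²=118.97)
P6 → Green (d²=16.93)
P7 → Teal (d²=166.73)
P8 → Slate (d²=101.93)

Teal, Magenta, Green, Slate, Magenta, Green, Teal, Slate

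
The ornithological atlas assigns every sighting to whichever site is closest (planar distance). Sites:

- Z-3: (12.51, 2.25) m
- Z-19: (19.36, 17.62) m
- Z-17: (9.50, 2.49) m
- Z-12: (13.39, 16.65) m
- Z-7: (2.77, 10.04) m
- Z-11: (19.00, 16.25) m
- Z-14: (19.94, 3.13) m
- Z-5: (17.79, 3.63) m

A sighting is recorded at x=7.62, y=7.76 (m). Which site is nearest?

Z-7

Squared distances to each site:
Z-3: 54.272; Z-19: 235.047; Z-17: 31.307; Z-12: 112.325; Z-7: 28.721; Z-11: 201.584; Z-14: 173.219; Z-5: 120.486.
Minimum at Z-7.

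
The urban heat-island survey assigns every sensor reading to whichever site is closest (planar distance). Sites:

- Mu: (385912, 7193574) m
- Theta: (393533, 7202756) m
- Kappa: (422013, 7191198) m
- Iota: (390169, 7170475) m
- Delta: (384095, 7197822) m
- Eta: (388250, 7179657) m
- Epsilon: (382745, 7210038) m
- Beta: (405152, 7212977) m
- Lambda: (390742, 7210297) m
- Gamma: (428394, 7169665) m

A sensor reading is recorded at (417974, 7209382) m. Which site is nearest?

Beta

Squared distances to each site:
Mu: 1277864708.000; Theta: 641266357.000; Kappa: 346971377.000; Iota: 2286872674.000; Delta: 1281420241.000; Eta: 1767091801.000; Epsilon: 1241512777.000; Beta: 177327709.000; Lambda: 742419049.000; Gamma: 1686016489.000.
Minimum at Beta.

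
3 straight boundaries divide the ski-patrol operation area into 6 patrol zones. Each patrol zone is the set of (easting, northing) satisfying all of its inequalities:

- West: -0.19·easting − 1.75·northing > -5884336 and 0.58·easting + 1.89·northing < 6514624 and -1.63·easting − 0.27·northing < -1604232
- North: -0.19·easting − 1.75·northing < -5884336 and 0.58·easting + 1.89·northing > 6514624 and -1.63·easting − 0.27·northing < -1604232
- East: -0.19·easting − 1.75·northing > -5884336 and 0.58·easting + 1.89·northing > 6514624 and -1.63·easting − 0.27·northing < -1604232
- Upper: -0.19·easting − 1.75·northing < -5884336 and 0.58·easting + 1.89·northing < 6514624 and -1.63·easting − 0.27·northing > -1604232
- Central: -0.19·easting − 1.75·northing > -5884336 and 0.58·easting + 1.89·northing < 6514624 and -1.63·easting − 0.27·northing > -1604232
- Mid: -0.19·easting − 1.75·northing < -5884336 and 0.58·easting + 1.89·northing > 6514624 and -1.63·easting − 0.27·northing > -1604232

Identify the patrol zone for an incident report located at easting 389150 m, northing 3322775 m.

Upper

-0.19·389150 − 1.75·3322775 = -5888794.750, which is < -5884336
0.58·389150 + 1.89·3322775 = 6505751.750, which is < 6514624
-1.63·389150 − 0.27·3322775 = -1531463.750, which is > -1604232
This sign pattern matches Upper.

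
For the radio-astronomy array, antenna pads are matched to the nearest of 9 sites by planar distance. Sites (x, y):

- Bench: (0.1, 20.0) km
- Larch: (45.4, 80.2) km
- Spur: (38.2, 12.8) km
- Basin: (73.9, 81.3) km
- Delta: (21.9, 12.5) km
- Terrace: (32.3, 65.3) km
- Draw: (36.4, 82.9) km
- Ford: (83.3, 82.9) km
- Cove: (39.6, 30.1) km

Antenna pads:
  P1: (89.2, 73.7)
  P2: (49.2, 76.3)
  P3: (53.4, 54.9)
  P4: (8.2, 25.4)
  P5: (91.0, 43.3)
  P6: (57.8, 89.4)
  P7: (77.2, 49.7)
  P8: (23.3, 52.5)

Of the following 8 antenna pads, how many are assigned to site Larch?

2

P1 → Ford
P2 → Larch
P3 → Terrace
P4 → Bench
P5 → Ford
P6 → Larch
P7 → Basin
P8 → Terrace
2 of the 8 go to Larch.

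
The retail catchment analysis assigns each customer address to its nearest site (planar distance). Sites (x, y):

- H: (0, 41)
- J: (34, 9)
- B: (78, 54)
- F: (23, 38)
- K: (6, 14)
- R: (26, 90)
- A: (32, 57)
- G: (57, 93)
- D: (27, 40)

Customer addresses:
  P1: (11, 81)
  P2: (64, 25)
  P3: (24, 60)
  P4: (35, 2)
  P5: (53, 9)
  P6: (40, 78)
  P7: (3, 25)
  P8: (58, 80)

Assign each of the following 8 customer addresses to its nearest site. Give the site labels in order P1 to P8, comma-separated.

P1 → R (d²=306.00)
P2 → B (d²=1037.00)
P3 → A (d²=73.00)
P4 → J (d²=50.00)
P5 → J (d²=361.00)
P6 → R (d²=340.00)
P7 → K (d²=130.00)
P8 → G (d²=170.00)

R, B, A, J, J, R, K, G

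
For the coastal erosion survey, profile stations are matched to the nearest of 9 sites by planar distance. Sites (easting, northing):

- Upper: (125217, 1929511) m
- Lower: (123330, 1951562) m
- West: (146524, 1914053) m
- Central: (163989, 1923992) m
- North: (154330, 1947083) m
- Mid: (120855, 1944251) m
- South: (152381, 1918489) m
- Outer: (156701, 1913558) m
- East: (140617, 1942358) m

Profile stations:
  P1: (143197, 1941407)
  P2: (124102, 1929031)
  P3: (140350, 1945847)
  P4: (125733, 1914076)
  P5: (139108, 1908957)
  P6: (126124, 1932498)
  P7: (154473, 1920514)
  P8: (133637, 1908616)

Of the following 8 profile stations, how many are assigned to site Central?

P1 → East
P2 → Upper
P3 → East
P4 → Upper
P5 → West
P6 → Upper
P7 → South
P8 → West
0 of the 8 go to Central.

0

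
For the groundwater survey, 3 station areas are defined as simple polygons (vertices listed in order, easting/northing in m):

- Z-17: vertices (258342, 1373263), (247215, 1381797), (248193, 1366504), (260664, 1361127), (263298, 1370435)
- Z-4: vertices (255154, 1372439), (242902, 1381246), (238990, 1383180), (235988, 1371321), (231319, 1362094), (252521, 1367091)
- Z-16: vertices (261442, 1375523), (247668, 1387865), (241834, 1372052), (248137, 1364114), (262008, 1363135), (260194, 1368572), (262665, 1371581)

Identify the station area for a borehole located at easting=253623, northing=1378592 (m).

Cast a ray rightward from (253623, 1378592). For each polygon, the edges (by vertex number in listed order) whose endpoints lie on opposite sides of northing = 1378592, where each meets that height, and whether that is right or left of the point:
Z-17: 1–2 at easting≈251393.8 (left), 2–3 at easting≈247420.0 (left) → 0 crossings.
Z-4: 1–2 at easting≈246594.2 (left), 3–4 at easting≈237828.6 (left) → 0 crossings.
Z-16: 1–2 at easting≈258016.9 (right), 2–3 at easting≈244246.8 (left) → 1 crossing.
Only Z-16 has an odd count, so the point is inside Z-16.

Z-16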